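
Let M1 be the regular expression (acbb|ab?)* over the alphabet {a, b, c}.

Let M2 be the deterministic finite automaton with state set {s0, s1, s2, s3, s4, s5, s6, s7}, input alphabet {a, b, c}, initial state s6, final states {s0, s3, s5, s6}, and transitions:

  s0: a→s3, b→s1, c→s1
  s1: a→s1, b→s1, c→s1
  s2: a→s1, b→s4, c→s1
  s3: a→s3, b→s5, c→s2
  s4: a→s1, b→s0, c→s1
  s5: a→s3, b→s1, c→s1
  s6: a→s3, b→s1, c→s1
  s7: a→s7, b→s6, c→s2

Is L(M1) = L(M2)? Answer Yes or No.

Converting the expression M1 to a DFA (subset construction, then merging equivalent states) gives the minimal DFA with states {r0, r1, r2, r3, r4}, start state r0, accepting states {r0, r1} and transitions r0: a→r1, b→r2, c→r2; r1: a→r1, b→r0, c→r3; r2: a→r2, b→r2, c→r2; r3: a→r2, b→r4, c→r2; r4: a→r2, b→r0, c→r2.
Exploring the product automaton M1 × M2 from the start pair (r0, s6), following both machines on each input symbol, reaches 7 state pairs: (r0, s6), (r1, s3), (r2, s1), (r0, s5), (r3, s2), (r4, s4), (r0, s0).
M1 accepts in {r0, r1} and M2 accepts in {s0, s3, s5, s6}. In every reachable pair the two components are either both accepting — (r0, s6), (r1, s3), (r0, s5), (r0, s0) — or both non-accepting, so no string is accepted by exactly one of the machines: L(M1) \ L(M2) and L(M2) \ L(M1) are both empty.
Hence every string is accepted by M1 iff it is accepted by M2, and the two languages coincide.

Yes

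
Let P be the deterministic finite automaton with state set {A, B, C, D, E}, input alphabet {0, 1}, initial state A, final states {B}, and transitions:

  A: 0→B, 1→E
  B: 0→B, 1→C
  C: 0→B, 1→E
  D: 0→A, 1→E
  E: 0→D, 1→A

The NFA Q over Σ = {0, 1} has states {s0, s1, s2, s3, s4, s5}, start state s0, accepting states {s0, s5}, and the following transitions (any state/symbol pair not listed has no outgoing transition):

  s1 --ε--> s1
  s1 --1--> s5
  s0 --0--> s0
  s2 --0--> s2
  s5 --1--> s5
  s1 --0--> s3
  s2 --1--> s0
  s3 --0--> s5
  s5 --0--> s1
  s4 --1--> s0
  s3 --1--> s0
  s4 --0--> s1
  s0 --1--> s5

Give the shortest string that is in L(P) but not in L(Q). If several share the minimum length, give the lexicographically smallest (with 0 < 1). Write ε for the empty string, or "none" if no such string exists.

010

The string 010 is accepted by P but not by Q.
No shorter string lies in the difference, and 010 is the lexicographically first length-3 string in L(P) \ L(Q).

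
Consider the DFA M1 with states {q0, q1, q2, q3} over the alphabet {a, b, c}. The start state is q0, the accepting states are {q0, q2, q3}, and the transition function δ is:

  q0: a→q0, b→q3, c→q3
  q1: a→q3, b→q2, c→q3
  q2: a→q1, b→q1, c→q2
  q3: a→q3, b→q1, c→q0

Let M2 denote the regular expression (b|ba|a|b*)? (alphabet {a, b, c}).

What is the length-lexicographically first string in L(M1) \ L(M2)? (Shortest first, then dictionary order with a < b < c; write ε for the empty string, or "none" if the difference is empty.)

c

The string c is accepted by M1 but not by M2.
No shorter string lies in the difference, and c is the lexicographically first length-1 string in L(M1) \ L(M2).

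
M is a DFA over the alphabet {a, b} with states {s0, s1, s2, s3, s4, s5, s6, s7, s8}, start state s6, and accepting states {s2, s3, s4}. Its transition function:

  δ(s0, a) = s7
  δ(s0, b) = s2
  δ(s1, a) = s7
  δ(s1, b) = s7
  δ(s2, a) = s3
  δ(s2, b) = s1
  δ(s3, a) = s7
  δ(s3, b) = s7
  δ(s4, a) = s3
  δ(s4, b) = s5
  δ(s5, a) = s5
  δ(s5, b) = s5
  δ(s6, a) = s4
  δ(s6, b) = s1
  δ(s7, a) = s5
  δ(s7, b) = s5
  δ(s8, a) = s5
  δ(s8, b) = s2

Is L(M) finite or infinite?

The useful states (reachable from s6 and able to reach an accepting state) are {s3, s4, s6}.
Restricted to these states the transition graph has no cycle, so every accepting path has bounded length and L is finite.

finite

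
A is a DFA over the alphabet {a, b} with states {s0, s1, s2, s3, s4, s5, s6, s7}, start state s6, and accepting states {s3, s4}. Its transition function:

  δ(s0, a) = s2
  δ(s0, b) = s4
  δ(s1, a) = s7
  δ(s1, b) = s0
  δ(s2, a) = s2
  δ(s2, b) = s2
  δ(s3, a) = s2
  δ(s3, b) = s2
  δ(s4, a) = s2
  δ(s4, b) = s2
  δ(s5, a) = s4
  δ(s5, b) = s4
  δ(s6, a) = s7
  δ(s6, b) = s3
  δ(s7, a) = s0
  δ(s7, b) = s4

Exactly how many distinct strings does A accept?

The useful subgraph on states {s0, s3, s4, s6, s7} is acyclic, so L(A) is finite; the longest accepting path visits 4 useful states, giving maximum string length 3.
Counting accepting paths from s6 by length: 1 of length 1, 1 of length 2, 1 of length 3. Total 3.

3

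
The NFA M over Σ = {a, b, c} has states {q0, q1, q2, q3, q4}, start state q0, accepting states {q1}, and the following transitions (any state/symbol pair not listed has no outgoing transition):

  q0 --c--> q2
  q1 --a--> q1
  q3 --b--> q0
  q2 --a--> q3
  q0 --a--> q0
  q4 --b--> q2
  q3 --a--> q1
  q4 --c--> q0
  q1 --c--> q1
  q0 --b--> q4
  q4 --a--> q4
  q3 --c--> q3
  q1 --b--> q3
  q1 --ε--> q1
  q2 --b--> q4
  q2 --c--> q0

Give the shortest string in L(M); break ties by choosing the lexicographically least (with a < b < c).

caa

A breadth-first search from q0 reaches an accepting state first via the path q0 → q2 → q3 → q1 on input caa.
No string of length < 3 is accepted (BFS exhausts all shorter strings without reaching an accepting state), and caa is the lexicographically least accepting string of length 3.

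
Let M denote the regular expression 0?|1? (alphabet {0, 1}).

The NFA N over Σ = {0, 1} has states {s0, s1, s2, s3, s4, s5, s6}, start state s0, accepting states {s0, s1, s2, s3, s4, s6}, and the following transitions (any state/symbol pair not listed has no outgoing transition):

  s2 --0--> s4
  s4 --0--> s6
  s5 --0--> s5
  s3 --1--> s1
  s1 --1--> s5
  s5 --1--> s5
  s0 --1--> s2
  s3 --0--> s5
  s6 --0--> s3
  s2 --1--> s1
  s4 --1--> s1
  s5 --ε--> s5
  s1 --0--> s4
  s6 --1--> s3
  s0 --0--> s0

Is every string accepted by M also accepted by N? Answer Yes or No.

Converting the expression M to a DFA (subset construction, then merging equivalent states) gives the minimal DFA with states {m0, m1, m2}, start state m0, accepting states {m0, m1} and transitions m0: 0→m1, 1→m1; m1: 0→m2, 1→m2; m2: 0→m2, 1→m2.
Exploring the product automaton M × N from the start pair (m0, s0), following both machines on each input symbol, reaches 10 state pairs: (m0, s0), (m1, s0), (m1, s2), (m2, s0), (m2, s2), (m2, s4), (m2, s1), (m2, s6), (m2, s5), (m2, s3).
M accepts in {m0, m1} and N accepts in {s0, s1, s2, s3, s4, s6}. The reachable pairs whose M-component is accepting are (m0, s0), (m1, s0), (m1, s2); in each of them the N-component is accepting too, so the product for L(M) \ L(N) (M-component accepting, N-component rejecting) has no reachable accepting pair and the difference is empty.
Hence every string in L(M) is also in L(N).

Yes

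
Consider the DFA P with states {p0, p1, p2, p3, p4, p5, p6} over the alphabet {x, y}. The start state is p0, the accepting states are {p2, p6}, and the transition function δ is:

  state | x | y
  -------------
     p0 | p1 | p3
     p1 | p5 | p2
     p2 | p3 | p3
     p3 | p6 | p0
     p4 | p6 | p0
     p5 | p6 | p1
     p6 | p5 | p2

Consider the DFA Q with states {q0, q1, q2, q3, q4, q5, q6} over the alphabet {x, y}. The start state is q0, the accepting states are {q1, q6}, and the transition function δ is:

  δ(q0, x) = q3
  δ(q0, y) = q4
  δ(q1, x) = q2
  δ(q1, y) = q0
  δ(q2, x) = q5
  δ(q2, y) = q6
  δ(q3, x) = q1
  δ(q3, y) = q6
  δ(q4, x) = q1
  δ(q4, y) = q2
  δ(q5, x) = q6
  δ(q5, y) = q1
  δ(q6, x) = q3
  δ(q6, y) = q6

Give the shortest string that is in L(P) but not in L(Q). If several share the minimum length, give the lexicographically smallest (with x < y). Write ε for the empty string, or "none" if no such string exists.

The string xxx is accepted by P but not by Q.
No shorter string lies in the difference, and xxx is the lexicographically first length-3 string in L(P) \ L(Q).

xxx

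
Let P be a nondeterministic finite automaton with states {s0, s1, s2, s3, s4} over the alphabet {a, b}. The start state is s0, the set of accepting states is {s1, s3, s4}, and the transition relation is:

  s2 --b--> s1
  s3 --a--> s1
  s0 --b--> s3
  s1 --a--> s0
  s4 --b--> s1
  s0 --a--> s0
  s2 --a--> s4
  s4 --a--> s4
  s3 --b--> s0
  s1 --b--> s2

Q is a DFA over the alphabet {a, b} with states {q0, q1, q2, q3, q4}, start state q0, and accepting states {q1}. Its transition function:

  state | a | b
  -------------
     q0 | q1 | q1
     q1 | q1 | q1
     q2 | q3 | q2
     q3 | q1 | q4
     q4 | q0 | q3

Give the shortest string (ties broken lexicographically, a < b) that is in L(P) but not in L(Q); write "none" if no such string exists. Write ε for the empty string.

none

Exploring the product automaton P × Q from the start pair (s0, q0), following both machines on each input symbol, reaches 6 state pairs: (s0, q0), (s0, q1), (s3, q1), (s1, q1), (s2, q1), (s4, q1).
P accepts in {s1, s3, s4} and Q accepts in {q1}. The reachable pairs whose P-component is accepting are (s3, q1), (s1, q1), (s4, q1); in each of them the Q-component is accepting too, so the product for L(P) \ L(Q) (P-component accepting, Q-component rejecting) has no reachable accepting pair and the difference is empty.
So every string accepted by P is also accepted by Q: L(P) \ L(Q) = ∅ and there is no such string.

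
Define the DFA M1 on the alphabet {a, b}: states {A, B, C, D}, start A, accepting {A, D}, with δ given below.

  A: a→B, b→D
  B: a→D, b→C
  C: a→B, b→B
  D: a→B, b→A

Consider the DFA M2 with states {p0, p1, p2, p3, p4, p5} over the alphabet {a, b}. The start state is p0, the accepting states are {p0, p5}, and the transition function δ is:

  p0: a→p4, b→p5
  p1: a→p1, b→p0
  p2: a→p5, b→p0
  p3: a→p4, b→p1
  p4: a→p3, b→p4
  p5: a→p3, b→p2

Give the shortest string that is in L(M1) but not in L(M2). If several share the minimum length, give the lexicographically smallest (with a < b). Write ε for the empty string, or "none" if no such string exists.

aa

The string aa is accepted by M1 but not by M2.
No shorter string lies in the difference, and aa is the lexicographically first length-2 string in L(M1) \ L(M2).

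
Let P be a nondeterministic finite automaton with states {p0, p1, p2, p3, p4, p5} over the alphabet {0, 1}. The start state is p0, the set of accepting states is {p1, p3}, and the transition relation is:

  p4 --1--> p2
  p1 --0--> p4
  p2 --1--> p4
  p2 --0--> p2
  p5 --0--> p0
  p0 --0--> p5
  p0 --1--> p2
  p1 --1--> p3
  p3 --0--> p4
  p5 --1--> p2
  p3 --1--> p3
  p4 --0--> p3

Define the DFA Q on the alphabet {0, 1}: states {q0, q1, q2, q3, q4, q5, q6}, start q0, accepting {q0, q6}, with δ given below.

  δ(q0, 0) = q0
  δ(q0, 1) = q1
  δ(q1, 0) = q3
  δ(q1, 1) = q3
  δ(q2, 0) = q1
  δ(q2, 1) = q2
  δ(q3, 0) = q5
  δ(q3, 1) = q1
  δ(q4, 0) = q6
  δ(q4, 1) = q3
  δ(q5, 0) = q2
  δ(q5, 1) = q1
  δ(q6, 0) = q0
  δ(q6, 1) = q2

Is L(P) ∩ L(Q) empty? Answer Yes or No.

Exploring the product automaton P × Q from the start pair (p0, q0), following both machines on each input symbol, reaches 14 state pairs: (p0, q0), (p5, q0), (p2, q1), (p2, q3), (p4, q3), (p2, q5), (p4, q1), (p3, q5), (p2, q2), (p3, q3), (p4, q2), (p3, q1), (p4, q5), (p3, q2).
P accepts in {p1, p3} and Q accepts in {q0, q6}; no reachable pair has both components accepting, so no string drives both machines to acceptance simultaneously and L(P) ∩ L(Q) = ∅.
So no string is accepted by both, and the intersection is empty.

Yes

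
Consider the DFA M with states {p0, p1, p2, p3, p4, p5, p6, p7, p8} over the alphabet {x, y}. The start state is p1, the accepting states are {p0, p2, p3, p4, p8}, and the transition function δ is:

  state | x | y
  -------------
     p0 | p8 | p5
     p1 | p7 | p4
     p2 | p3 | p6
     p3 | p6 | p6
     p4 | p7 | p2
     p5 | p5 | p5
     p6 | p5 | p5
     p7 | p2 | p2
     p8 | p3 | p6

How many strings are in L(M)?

The useful subgraph on states {p1, p2, p3, p4, p7} is acyclic, so L(M) is finite; the longest accepting path visits 5 useful states, giving maximum string length 4.
Counting accepting paths from p1 by length: 1 of length 1, 3 of length 2, 5 of length 3, 2 of length 4. Total 11.

11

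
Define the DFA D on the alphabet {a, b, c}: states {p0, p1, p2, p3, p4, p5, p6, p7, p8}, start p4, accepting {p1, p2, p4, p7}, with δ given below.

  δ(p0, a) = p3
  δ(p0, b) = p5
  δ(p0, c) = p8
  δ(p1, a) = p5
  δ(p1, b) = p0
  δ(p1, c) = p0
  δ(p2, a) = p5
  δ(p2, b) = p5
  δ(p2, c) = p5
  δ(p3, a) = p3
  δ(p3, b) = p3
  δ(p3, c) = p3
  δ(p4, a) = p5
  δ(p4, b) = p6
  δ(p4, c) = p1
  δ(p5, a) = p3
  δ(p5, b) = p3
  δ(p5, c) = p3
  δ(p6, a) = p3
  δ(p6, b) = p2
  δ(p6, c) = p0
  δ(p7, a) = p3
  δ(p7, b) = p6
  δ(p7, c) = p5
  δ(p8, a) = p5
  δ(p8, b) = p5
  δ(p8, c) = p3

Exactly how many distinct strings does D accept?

The useful subgraph on states {p1, p2, p4, p6} is acyclic, so L(D) is finite; the longest accepting path visits 3 useful states, giving maximum string length 2.
Counting accepting paths from p4 by length: 1 of length 0, 1 of length 1, 1 of length 2. Total 3.

3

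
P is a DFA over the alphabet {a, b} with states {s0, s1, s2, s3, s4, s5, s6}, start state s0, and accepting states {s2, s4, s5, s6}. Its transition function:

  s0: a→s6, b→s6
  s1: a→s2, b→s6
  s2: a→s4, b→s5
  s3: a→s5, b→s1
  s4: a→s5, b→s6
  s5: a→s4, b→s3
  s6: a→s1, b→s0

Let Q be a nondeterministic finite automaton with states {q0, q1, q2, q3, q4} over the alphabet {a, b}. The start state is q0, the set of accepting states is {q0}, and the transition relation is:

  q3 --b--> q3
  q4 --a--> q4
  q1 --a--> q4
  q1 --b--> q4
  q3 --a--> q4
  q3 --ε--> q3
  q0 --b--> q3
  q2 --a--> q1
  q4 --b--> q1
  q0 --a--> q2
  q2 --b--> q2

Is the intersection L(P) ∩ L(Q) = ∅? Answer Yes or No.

Yes

Exploring the product automaton P × Q from the start pair (s0, q0), following both machines on each input symbol, reaches 17 state pairs: (s0, q0), (s6, q2), (s6, q3), (s1, q1), (s0, q2), (s1, q4), (s0, q3), (s2, q4), (s6, q4), (s6, q1), (s4, q4), (s5, q1), (s0, q1), (s0, q4), (s5, q4), (s3, q4), (s3, q1).
P accepts in {s2, s4, s5, s6} and Q accepts in {q0}; no reachable pair has both components accepting, so no string drives both machines to acceptance simultaneously and L(P) ∩ L(Q) = ∅.
So no string is accepted by both, and the intersection is empty.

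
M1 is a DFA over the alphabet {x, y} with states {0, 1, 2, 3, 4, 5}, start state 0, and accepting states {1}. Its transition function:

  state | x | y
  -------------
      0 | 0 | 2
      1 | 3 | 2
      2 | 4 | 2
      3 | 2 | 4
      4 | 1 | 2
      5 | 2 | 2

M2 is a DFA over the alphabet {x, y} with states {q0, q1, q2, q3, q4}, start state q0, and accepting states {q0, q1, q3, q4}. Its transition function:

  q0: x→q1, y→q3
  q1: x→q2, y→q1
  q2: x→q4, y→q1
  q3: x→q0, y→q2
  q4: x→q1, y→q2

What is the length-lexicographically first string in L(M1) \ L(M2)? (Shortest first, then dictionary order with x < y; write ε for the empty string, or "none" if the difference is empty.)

The string yxxxyx is accepted by M1 but not by M2.
No shorter string lies in the difference, and yxxxyx is the lexicographically first length-6 string in L(M1) \ L(M2).

yxxxyx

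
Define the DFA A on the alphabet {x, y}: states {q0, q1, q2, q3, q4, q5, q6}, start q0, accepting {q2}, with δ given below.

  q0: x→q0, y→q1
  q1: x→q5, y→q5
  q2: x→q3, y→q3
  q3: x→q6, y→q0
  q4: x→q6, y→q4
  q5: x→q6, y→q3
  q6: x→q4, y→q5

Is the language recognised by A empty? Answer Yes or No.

The states reachable from the start state are {q0, q1, q3, q4, q5, q6}.
None of the accepting states {q2} is reachable, so no string is accepted and L(A) = ∅.

Yes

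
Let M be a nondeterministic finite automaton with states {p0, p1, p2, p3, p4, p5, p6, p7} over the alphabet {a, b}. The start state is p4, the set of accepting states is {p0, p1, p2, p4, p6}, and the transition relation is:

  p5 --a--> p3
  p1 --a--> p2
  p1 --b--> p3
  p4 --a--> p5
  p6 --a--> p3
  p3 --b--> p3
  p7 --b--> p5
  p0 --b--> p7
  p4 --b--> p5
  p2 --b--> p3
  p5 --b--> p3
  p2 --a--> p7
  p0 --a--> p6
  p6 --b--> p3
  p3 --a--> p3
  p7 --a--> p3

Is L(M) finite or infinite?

The useful states (reachable from p4 and able to reach an accepting state) are {p4}.
Restricted to these states the transition graph has no cycle, so every accepting path has bounded length and L is finite.

finite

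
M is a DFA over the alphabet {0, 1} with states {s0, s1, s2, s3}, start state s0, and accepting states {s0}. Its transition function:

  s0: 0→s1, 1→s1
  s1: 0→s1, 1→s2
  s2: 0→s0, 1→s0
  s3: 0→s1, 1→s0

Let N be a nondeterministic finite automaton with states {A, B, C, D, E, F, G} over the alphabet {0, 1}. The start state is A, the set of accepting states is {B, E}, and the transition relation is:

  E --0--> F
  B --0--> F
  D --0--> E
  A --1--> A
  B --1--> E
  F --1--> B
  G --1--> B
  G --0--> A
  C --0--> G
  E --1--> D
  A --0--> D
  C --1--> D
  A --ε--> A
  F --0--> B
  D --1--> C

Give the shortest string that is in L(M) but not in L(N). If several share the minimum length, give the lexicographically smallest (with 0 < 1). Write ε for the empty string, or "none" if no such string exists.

ε

The empty string ε is accepted by M but not by N.
Since ε is the unique shortest string, it is the required witness.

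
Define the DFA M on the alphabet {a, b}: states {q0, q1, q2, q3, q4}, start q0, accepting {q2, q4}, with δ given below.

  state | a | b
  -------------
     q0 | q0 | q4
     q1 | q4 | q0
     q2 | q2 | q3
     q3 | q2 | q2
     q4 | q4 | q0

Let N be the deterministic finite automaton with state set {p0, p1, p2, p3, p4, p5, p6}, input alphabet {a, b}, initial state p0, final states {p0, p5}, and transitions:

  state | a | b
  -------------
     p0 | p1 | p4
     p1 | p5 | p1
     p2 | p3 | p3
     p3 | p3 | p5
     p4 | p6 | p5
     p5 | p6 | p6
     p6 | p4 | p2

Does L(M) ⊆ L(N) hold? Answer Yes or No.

No

The string b is in L(M) but not in L(N).
So L(M) ⊄ L(N).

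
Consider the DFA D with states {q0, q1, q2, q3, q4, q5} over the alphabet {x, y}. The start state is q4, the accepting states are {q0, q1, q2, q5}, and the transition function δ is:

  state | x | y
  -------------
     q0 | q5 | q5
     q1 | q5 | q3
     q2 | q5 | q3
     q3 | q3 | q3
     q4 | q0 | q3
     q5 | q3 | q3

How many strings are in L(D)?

The useful subgraph on states {q0, q4, q5} is acyclic, so L(D) is finite; the longest accepting path visits 3 useful states, giving maximum string length 2.
Counting accepting paths from q4 by length: 1 of length 1, 2 of length 2. Total 3.

3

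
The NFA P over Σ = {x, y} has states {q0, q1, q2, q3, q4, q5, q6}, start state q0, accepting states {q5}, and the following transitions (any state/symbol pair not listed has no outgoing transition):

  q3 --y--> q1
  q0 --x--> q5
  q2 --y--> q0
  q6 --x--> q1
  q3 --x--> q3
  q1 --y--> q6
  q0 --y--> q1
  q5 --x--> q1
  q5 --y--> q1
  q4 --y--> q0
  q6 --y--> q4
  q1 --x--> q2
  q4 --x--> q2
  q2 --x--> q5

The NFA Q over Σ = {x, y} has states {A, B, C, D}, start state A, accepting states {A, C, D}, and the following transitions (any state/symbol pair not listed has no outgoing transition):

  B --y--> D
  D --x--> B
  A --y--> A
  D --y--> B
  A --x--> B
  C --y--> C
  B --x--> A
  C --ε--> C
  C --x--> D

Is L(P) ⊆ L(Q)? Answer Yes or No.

No

The string x is in L(P) but not in L(Q).
So L(P) ⊄ L(Q).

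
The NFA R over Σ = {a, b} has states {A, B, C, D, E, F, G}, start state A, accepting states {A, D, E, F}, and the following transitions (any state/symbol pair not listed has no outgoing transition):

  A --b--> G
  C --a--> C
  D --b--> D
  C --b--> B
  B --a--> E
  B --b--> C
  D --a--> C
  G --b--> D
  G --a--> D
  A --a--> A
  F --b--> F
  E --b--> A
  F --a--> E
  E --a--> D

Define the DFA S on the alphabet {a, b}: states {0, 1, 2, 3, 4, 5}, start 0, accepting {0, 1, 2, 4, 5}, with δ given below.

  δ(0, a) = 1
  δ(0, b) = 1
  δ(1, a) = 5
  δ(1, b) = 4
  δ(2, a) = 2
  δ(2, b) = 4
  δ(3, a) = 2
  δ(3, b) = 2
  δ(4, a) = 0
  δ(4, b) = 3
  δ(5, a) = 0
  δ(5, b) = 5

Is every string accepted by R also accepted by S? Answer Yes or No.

The string abb is in L(R) but not in L(S).
So L(R) ⊄ L(S).

No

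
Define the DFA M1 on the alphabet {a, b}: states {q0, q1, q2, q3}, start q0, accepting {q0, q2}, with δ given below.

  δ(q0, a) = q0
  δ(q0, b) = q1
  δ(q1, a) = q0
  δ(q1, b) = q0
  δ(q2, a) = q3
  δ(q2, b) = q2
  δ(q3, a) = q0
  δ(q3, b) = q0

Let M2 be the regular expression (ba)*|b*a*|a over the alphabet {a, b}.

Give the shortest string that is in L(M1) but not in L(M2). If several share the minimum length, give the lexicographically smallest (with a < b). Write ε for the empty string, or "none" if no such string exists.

The string aba is accepted by M1 but not by M2.
No shorter string lies in the difference, and aba is the lexicographically first length-3 string in L(M1) \ L(M2).

aba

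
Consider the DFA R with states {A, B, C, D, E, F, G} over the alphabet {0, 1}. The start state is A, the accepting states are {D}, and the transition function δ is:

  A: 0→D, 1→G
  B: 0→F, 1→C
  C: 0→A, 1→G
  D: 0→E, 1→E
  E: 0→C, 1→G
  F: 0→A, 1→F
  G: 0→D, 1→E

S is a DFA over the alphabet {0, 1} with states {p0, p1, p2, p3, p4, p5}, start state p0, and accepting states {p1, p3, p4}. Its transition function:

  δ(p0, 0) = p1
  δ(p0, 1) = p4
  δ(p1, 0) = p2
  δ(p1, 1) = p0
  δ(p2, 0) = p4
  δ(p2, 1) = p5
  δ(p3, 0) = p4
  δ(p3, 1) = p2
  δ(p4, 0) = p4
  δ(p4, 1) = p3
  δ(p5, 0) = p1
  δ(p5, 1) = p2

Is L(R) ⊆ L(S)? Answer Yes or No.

Yes

Exploring the product automaton R × S from the start pair (A, p0), following both machines on each input symbol, reaches 17 state pairs: (A, p0), (D, p1), (G, p4), (E, p2), (E, p0), (D, p4), (E, p3), (C, p4), (G, p5), (C, p1), (E, p4), (G, p2), (A, p4), (G, p3), (A, p2), (G, p0), (E, p5).
R accepts in {D} and S accepts in {p1, p3, p4}. The reachable pairs whose R-component is accepting are (D, p1), (D, p4); in each of them the S-component is accepting too, so the product for L(R) \ L(S) (R-component accepting, S-component rejecting) has no reachable accepting pair and the difference is empty.
Hence every string in L(R) is also in L(S).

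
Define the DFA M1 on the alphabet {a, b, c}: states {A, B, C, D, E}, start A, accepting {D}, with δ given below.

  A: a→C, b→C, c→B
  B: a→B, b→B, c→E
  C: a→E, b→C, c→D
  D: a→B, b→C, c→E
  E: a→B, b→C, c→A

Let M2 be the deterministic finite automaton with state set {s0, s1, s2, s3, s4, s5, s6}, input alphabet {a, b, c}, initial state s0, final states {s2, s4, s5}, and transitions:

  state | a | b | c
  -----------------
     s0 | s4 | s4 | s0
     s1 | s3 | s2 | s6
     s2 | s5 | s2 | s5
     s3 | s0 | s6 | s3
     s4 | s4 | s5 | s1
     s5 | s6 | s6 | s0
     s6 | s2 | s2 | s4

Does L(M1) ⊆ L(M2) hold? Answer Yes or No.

The string ac is in L(M1) but not in L(M2).
So L(M1) ⊄ L(M2).

No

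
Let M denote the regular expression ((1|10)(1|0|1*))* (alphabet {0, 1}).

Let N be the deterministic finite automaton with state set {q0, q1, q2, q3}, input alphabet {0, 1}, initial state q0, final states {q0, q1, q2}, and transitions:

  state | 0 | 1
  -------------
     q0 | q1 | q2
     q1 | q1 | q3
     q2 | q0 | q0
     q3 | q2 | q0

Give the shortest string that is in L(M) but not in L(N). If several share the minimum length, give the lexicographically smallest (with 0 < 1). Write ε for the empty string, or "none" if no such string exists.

1001

The string 1001 is accepted by M but not by N.
No shorter string lies in the difference, and 1001 is the lexicographically first length-4 string in L(M) \ L(N).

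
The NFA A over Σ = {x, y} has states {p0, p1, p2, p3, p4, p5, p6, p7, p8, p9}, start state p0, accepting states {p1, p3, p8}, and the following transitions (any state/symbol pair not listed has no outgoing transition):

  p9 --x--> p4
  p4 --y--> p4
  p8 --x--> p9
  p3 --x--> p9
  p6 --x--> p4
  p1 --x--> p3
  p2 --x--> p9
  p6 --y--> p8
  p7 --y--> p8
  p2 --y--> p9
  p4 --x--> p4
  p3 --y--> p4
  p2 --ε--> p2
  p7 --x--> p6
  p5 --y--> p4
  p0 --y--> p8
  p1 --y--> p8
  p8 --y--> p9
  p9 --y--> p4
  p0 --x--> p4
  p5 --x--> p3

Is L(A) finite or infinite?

finite

The useful states (reachable from p0 and able to reach an accepting state) are {p0, p8}.
Restricted to these states the transition graph has no cycle, so every accepting path has bounded length and L is finite.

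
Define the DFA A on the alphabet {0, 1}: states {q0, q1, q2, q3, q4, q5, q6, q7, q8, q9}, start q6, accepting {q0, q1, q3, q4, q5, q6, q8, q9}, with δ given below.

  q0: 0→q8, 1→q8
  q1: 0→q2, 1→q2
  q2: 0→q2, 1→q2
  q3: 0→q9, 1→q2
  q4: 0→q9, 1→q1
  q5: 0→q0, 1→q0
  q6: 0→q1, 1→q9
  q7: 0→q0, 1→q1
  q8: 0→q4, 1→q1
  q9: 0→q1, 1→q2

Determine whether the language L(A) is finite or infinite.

finite

The useful states (reachable from q6 and able to reach an accepting state) are {q1, q6, q9}.
Restricted to these states the transition graph has no cycle, so every accepting path has bounded length and L is finite.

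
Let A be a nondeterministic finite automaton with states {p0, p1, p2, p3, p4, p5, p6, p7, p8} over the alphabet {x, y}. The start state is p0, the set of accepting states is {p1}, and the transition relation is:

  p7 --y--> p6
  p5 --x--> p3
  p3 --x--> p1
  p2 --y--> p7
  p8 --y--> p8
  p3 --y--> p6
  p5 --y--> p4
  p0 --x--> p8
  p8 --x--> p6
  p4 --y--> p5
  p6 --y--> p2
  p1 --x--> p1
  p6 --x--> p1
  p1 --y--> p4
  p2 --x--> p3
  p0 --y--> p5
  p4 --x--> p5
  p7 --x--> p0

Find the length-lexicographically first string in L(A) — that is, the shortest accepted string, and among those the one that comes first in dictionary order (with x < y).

xxx

A breadth-first search from p0 reaches an accepting state first via the path p0 → p8 → p6 → p1 on input xxx.
No string of length < 3 is accepted (BFS exhausts all shorter strings without reaching an accepting state), and xxx is the lexicographically least accepting string of length 3.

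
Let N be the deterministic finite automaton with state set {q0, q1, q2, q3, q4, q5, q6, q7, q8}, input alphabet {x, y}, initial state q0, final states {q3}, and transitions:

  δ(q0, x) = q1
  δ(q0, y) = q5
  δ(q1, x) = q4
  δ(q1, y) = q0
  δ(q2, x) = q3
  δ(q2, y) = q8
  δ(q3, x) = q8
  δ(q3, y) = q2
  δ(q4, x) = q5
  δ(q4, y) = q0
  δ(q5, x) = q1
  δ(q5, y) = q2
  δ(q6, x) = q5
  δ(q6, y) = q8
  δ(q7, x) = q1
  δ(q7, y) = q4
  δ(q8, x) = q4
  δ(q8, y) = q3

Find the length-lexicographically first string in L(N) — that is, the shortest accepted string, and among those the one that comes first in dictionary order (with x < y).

yyx

A breadth-first search from q0 reaches an accepting state first via the path q0 → q5 → q2 → q3 on input yyx.
No string of length < 3 is accepted (BFS exhausts all shorter strings without reaching an accepting state), and yyx is the lexicographically least accepting string of length 3.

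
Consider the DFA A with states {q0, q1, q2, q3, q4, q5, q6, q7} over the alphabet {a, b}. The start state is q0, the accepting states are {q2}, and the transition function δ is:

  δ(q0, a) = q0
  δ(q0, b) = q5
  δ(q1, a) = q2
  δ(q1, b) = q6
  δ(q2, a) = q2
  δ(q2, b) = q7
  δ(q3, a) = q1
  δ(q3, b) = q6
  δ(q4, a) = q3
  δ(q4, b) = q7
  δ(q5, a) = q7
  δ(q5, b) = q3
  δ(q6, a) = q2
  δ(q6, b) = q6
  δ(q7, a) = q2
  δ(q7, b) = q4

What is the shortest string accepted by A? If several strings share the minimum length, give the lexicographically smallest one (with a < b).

A breadth-first search from q0 reaches an accepting state first via the path q0 → q5 → q7 → q2 on input baa.
No string of length < 3 is accepted (BFS exhausts all shorter strings without reaching an accepting state), and baa is the lexicographically least accepting string of length 3.

baa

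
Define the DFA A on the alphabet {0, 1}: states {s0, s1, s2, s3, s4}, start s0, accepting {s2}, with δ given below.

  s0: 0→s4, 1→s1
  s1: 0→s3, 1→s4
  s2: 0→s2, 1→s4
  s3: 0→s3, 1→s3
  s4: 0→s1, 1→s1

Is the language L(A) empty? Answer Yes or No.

Yes

The states reachable from the start state are {s0, s1, s3, s4}.
None of the accepting states {s2} is reachable, so no string is accepted and L(A) = ∅.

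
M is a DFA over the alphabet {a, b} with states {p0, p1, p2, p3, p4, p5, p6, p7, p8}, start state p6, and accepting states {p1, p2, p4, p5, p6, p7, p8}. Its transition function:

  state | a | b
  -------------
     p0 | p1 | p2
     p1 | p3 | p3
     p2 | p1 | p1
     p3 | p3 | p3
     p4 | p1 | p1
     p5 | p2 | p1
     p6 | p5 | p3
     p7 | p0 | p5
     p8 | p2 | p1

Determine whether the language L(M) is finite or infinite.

The useful states (reachable from p6 and able to reach an accepting state) are {p1, p2, p5, p6}.
Restricted to these states the transition graph has no cycle, so every accepting path has bounded length and L is finite.

finite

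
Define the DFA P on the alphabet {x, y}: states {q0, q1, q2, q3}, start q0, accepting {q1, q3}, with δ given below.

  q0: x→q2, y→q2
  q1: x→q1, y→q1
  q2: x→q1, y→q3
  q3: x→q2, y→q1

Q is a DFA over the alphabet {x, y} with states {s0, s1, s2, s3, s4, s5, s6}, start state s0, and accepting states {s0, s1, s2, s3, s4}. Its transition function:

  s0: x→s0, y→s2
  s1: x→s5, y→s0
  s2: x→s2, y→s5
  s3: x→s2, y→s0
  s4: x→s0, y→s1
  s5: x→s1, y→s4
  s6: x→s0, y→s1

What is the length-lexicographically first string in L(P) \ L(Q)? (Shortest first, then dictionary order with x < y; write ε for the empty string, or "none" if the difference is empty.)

yy

The string yy is accepted by P but not by Q.
No shorter string lies in the difference, and yy is the lexicographically first length-2 string in L(P) \ L(Q).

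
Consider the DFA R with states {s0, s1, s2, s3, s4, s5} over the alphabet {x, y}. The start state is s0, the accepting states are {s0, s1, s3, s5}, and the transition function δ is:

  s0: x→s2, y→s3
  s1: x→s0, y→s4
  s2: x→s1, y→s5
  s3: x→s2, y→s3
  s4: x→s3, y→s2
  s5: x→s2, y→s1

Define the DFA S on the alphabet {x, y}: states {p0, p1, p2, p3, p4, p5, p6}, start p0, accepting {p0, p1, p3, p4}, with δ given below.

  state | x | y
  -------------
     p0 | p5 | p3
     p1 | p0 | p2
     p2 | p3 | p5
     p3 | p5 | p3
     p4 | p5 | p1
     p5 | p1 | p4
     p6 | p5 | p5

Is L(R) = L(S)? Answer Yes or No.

Yes

Exploring the product automaton R × S from the start pair (s0, p0), following both machines on each input symbol, reaches 6 state pairs: (s0, p0), (s2, p5), (s3, p3), (s1, p1), (s5, p4), (s4, p2).
R accepts in {s0, s1, s3, s5} and S accepts in {p0, p1, p3, p4}. In every reachable pair the two components are either both accepting — (s0, p0), (s3, p3), (s1, p1), (s5, p4) — or both non-accepting, so no string is accepted by exactly one of the machines: L(R) \ L(S) and L(S) \ L(R) are both empty.
Hence every string is accepted by R iff it is accepted by S, and the two languages coincide.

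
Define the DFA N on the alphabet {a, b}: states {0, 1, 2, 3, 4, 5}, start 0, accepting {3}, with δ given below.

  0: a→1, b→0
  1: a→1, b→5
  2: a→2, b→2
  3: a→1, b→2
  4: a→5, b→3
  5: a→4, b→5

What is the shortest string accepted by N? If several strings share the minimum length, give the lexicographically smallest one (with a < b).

A breadth-first search from 0 reaches an accepting state first via the path 0 → 1 → 5 → 4 → 3 on input abab.
No string of length < 4 is accepted (BFS exhausts all shorter strings without reaching an accepting state), and abab is the lexicographically least accepting string of length 4.

abab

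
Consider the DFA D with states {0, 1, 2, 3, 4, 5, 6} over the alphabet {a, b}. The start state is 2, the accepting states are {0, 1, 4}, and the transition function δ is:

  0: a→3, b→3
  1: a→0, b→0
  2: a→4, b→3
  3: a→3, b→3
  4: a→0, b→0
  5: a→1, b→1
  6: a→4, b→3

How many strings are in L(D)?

3

The useful subgraph on states {0, 2, 4} is acyclic, so L(D) is finite; the longest accepting path visits 3 useful states, giving maximum string length 2.
Counting accepting paths from 2 by length: 1 of length 1, 2 of length 2. Total 3.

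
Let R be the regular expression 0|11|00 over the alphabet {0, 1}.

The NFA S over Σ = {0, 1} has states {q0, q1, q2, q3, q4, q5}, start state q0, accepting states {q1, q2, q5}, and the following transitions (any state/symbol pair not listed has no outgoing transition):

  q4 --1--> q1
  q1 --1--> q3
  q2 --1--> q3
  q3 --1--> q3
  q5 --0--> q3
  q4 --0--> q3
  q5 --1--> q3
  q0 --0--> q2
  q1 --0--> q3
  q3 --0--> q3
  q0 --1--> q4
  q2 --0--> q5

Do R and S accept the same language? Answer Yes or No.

Converting the expression R to a DFA (subset construction, then merging equivalent states) gives the minimal DFA with states {r0, r1, r2, r3, r4}, start state r0, accepting states {r1, r3} and transitions r0: 0→r1, 1→r2; r1: 0→r3, 1→r4; r2: 0→r4, 1→r3; r3: 0→r4, 1→r4; r4: 0→r4, 1→r4.
Exploring the product automaton R × S from the start pair (r0, q0), following both machines on each input symbol, reaches 6 state pairs: (r0, q0), (r1, q2), (r2, q4), (r3, q5), (r4, q3), (r3, q1).
R accepts in {r1, r3} and S accepts in {q1, q2, q5}. In every reachable pair the two components are either both accepting — (r1, q2), (r3, q5), (r3, q1) — or both non-accepting, so no string is accepted by exactly one of the machines: L(R) \ L(S) and L(S) \ L(R) are both empty.
Hence every string is accepted by R iff it is accepted by S, and the two languages coincide.

Yes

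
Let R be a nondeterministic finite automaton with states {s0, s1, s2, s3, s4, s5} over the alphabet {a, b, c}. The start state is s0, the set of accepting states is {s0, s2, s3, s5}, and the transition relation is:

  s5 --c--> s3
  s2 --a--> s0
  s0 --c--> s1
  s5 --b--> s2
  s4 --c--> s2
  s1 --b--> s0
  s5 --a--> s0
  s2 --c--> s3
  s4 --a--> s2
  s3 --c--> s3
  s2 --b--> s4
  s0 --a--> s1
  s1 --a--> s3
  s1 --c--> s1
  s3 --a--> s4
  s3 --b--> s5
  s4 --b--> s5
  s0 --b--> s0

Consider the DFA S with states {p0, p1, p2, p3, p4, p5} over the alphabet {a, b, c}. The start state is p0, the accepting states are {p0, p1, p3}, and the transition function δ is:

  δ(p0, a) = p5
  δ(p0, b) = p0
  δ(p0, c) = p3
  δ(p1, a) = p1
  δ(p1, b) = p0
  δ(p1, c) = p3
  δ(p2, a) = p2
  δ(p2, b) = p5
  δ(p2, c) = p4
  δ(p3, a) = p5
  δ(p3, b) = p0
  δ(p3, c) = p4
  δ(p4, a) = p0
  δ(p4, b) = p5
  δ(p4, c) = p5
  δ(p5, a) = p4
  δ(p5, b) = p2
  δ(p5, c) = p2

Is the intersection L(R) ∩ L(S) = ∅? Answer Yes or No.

The empty string ε is accepted by both R and S.
Hence L(R) ∩ L(S) ≠ ∅.

No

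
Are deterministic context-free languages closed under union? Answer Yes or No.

No

{aⁿbⁿ : n≥0} and {aⁿb²ⁿ : n≥0} are each accepted by a deterministic PDA (push the a's; pop one per b, respectively one per two b's), but their union U is not. Suppose a DPDA M accepted U. Being deterministic, M has a single run on aⁿb²ⁿ, and since aⁿbⁿ ∈ U that run passes through an accepting configuration right after consuming the prefix aⁿbⁿ and then goes on to accept again after n more b's. Build an ordinary (nondeterministic) PDA M′ that simulates M on a's and b's and, at any moment when M is in an accepting state, may switch to a second mode in which it reads only c's, feeding each c to M as a b; M′ accepts when M does. Then M′ accepts aⁱbʲcᵏ (k≥1) exactly when both aⁱbʲ ∈ U and aⁱbʲ⁺ᵏ ∈ U, and checking the four cases (i=j or j=2i, combined with j+k=i or j+k=2i) leaves only i=j=k: so L(M′) ∩ a*b*c⁺ = {aⁿbⁿcⁿ : n≥1} would be context-free, which it is not (pumping lemma) — contradiction. (The union is an unambiguous CFL; it is determinism, not unambiguity, that fails.)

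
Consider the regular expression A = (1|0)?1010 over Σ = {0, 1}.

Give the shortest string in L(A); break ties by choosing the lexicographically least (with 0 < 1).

By inspection of the expression, no string of length less than 4 matches, and 1010 is the lexicographically first match of length 4.

1010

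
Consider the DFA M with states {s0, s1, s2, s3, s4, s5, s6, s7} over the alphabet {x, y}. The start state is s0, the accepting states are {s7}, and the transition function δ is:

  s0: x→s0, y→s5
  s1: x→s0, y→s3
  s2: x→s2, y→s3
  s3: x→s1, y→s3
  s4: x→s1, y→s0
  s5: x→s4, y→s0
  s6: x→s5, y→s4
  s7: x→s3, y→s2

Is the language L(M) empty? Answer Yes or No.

Yes

The states reachable from the start state are {s0, s1, s3, s4, s5}.
None of the accepting states {s7} is reachable, so no string is accepted and L(M) = ∅.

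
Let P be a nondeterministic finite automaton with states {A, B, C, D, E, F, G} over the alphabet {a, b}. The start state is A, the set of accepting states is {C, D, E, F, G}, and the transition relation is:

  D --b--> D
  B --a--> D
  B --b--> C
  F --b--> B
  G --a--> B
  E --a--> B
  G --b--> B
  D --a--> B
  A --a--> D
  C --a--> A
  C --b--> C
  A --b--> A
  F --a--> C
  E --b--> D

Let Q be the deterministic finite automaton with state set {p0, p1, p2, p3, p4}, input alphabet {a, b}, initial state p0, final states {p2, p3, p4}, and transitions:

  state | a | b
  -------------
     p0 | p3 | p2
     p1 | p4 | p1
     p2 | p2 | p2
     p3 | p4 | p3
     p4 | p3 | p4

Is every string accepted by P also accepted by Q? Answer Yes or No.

Exploring the product automaton P × Q from the start pair (A, p0), following both machines on each input symbol, reaches 13 state pairs: (A, p0), (D, p3), (A, p2), (B, p4), (D, p2), (C, p4), (B, p2), (A, p3), (C, p2), (D, p4), (B, p3), (C, p3), (A, p4).
P accepts in {C, D, E, F, G} and Q accepts in {p2, p3, p4}. The reachable pairs whose P-component is accepting are (D, p3), (D, p2), (C, p4), (C, p2), (D, p4), (C, p3); in each of them the Q-component is accepting too, so the product for L(P) \ L(Q) (P-component accepting, Q-component rejecting) has no reachable accepting pair and the difference is empty.
Hence every string in L(P) is also in L(Q).

Yes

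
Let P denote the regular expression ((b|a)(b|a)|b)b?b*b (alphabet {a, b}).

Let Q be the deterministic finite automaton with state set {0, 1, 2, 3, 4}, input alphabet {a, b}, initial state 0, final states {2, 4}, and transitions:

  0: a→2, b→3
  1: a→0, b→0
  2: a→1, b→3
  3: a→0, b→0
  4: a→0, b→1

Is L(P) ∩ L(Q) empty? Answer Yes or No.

Yes

Converting the expression P to a DFA (subset construction, then merging equivalent states) gives the minimal DFA with states {p0, p1, p2, p3, p4, p5}, start state p0, accepting states {p4} and transitions p0: a→p1, b→p2; p1: a→p3, b→p3; p2: a→p3, b→p4; p3: a→p5, b→p4; p4: a→p5, b→p4; p5: a→p5, b→p5.
Exploring the product automaton P × Q from the start pair (p0, 0), following both machines on each input symbol, reaches 12 state pairs: (p0, 0), (p1, 2), (p2, 3), (p3, 1), (p3, 3), (p3, 0), (p4, 0), (p5, 0), (p5, 2), (p4, 3), (p5, 3), (p5, 1).
P accepts in {p4} and Q accepts in {2, 4}; no reachable pair has both components accepting, so no string drives both machines to acceptance simultaneously and L(P) ∩ L(Q) = ∅.
So no string is accepted by both, and the intersection is empty.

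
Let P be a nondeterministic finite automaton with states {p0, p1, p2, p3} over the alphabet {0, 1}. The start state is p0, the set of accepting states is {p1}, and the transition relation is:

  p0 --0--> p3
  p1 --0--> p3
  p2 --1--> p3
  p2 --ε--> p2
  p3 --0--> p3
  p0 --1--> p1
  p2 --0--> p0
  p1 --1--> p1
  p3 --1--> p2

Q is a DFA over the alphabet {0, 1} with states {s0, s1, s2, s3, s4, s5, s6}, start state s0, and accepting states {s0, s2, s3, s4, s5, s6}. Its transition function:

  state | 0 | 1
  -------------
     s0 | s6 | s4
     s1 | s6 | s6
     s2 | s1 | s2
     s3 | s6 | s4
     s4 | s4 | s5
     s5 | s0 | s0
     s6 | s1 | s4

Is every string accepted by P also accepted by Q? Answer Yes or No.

Exploring the product automaton P × Q from the start pair (p0, s0), following both machines on each input symbol, reaches 17 state pairs: (p0, s0), (p3, s6), (p1, s4), (p3, s1), (p2, s4), (p3, s4), (p1, s5), (p2, s6), (p0, s4), (p3, s5), (p2, s5), (p3, s0), (p1, s0), (p0, s1), (p2, s0), (p1, s6), (p0, s6).
P accepts in {p1} and Q accepts in {s0, s2, s3, s4, s5, s6}. The reachable pairs whose P-component is accepting are (p1, s4), (p1, s5), (p1, s0), (p1, s6); in each of them the Q-component is accepting too, so the product for L(P) \ L(Q) (P-component accepting, Q-component rejecting) has no reachable accepting pair and the difference is empty.
Hence every string in L(P) is also in L(Q).

Yes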